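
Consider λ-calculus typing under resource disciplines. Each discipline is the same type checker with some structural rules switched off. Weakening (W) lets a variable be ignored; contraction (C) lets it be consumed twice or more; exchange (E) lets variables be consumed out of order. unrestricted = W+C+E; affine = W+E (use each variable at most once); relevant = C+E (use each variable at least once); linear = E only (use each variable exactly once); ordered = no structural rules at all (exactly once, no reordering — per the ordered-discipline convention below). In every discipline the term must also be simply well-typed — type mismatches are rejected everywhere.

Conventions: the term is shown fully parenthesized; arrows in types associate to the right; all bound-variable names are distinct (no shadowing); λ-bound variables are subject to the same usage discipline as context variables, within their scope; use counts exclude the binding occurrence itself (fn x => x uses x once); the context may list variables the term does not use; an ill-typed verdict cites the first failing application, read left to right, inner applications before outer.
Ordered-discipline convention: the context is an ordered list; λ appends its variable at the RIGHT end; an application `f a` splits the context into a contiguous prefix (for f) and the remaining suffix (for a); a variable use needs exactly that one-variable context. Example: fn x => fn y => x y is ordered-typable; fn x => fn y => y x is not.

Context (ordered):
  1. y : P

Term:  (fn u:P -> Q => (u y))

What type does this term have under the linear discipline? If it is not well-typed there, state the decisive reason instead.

term : (P -> Q) -> Q
use counts: y: 1×, u [bound]: 1×
use order (left to right): u, y
typing: ✓ — (P -> Q) -> Q
all disciplines: ordered ✗ · linear ✓ · affine ✓ · relevant ✓ · unrestricted ✓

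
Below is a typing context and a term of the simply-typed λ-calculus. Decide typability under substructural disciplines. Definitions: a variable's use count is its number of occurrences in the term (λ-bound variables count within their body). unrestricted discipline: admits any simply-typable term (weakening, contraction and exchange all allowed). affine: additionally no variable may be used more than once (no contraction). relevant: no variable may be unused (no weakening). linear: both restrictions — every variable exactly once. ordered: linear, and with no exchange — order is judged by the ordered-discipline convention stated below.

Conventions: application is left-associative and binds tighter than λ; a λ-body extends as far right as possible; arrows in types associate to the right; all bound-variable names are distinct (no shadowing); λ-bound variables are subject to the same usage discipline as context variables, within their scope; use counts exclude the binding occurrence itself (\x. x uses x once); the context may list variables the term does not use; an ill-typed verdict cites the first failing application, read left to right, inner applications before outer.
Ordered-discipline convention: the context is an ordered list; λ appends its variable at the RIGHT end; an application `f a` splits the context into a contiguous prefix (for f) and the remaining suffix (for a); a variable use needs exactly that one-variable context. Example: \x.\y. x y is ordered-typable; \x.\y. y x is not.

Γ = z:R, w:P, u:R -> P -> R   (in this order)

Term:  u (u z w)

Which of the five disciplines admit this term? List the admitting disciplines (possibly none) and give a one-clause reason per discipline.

admitting disciplines: relevant, unrestricted
variable uses: z: 1×, w: 1×, u: 2×
left-to-right use order: u, u, z, w
typing: well-typed at P -> R
ordered ✗ (needs contraction — u ×2)
linear ✗ (needs contraction — u ×2)
affine ✗ (needs contraction — u ×2)
relevant ✓ (z, w, u: all used, weakening unneeded)
unrestricted ✓ (simply typable at P -> R; W, C, E all held)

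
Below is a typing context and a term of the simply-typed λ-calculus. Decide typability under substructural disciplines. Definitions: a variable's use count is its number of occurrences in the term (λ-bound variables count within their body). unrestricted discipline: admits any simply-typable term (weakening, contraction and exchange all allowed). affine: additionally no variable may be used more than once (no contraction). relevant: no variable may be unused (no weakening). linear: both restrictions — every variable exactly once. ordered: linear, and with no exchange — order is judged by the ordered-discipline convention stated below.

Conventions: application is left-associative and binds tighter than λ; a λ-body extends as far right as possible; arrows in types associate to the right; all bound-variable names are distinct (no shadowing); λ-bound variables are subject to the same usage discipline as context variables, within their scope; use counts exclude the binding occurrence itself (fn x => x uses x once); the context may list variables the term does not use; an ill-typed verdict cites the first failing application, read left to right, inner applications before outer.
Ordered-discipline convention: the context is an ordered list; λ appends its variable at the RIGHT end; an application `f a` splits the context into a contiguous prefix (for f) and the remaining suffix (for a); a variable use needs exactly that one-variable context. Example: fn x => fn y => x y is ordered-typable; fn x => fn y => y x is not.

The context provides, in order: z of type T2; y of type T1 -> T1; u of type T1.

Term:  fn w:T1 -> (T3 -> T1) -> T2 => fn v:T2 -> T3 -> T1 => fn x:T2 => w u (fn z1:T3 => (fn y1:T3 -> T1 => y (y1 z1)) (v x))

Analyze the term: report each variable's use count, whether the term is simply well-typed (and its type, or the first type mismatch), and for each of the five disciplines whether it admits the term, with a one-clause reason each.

counts: z ×0; y ×1; u ×1; w (λ-bound) ×1; v (λ-bound) ×1; x (λ-bound) ×1; z1 (λ-bound) ×1; y1 (λ-bound) ×1
uses in reading order: w, u, y, y1, z1, v, x
typing: ✓ — (T1 -> (T3 -> T1) -> T2) -> (T2 -> T3 -> T1) -> T2 -> T2
ordered: ✗ — z never used (weakening)
linear: ✗ — z never used (weakening)
affine: ✓ — z, y, u, w, v, x, z1, y1: no repeats, contraction unneeded
relevant: ✗ — z never used (weakening)
unrestricted: ✓ — typability at (T1 -> (T3 -> T1) -> T2) -> (T2 -> T3 -> T1) -> T2 -> T2 is all that's needed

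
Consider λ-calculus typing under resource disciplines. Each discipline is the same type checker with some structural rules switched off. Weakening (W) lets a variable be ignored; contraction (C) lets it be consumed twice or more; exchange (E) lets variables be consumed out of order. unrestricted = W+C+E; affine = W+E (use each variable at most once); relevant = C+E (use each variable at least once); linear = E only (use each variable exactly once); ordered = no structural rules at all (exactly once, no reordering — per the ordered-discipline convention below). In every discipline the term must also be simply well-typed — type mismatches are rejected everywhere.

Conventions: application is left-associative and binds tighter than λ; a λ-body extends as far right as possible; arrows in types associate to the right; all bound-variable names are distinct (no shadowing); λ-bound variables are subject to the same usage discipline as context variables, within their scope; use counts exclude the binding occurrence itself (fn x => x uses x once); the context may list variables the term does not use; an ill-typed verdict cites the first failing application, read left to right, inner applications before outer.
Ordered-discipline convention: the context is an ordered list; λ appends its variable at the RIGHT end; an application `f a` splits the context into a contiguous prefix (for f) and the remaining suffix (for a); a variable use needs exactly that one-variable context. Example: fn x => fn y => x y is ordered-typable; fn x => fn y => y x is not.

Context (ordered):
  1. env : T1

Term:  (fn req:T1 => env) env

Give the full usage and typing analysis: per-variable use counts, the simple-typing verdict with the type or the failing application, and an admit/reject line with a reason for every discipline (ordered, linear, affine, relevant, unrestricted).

variable uses: env=2, req (bound)=0
uses in reading order: env, env
typing: well-typed — term : T1
ordered ✗ (needs contraction — env ×2; unused: req — weakening required)
linear ✗ (needs contraction — env ×2; unused: req — weakening required)
affine ✗ (needs contraction — env ×2)
relevant ✗ (unused: req — weakening required)
unrestricted ✓ (simply typable at T1; W, C, E all held)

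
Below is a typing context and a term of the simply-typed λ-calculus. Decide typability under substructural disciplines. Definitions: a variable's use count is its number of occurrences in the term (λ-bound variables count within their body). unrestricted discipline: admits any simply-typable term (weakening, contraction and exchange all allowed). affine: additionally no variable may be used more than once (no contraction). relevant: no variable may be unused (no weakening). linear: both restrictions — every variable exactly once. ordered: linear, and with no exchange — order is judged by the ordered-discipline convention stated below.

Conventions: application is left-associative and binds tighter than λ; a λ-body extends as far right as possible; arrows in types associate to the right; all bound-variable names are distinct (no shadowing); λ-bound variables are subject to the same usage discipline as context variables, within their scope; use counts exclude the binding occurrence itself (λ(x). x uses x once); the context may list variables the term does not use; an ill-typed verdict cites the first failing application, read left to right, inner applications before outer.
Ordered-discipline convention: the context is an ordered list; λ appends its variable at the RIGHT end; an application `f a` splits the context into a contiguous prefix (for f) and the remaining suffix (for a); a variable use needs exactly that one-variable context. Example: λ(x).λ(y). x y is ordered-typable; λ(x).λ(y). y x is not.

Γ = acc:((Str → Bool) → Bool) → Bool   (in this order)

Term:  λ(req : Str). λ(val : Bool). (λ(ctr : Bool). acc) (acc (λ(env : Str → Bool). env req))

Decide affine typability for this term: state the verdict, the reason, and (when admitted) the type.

no — repeated use of acc ×2
variable uses: acc=2; req (bound)=1; val (bound)=0; ctr (bound)=0; env (bound)=1
uses in reading order: acc, acc, env, req
typing: well-typed at Str → Bool → ((Str → Bool) → Bool) → Bool
all disciplines: ordered ✗; linear ✗; affine ✗; relevant ✗; unrestricted ✓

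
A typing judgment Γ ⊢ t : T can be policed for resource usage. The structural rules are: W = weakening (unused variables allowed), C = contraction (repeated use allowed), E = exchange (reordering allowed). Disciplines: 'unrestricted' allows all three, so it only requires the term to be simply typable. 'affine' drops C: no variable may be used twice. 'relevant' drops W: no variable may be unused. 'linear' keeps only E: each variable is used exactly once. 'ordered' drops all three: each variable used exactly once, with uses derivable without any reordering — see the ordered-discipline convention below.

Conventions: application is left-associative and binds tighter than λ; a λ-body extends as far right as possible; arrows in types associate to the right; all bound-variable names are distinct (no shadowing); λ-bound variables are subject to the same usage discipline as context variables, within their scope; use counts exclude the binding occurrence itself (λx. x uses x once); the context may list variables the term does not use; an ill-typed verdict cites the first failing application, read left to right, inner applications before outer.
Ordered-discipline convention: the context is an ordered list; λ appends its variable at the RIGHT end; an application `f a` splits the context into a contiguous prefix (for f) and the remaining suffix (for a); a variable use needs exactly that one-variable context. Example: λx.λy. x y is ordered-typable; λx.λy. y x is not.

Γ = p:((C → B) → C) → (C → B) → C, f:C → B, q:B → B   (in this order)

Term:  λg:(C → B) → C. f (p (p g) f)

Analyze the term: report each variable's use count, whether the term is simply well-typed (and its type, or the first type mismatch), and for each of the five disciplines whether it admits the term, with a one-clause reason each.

counts: p: 2×, f: 2×, q: 0×, g (bound): 1×
use order (left to right): f, p, p, g, f
typing: ✓ — ((C → B) → C) → B
ordered ✗ (needs contraction — p ×2, f ×2; unused: q — weakening required)
linear ✗ (needs contraction — p ×2, f ×2; unused: q — weakening required)
affine ✗ (needs contraction — p ×2, f ×2)
relevant ✗ (unused: q — weakening required)
unrestricted ✓ (well-typed at ((C → B) → C) → B; no restrictions here)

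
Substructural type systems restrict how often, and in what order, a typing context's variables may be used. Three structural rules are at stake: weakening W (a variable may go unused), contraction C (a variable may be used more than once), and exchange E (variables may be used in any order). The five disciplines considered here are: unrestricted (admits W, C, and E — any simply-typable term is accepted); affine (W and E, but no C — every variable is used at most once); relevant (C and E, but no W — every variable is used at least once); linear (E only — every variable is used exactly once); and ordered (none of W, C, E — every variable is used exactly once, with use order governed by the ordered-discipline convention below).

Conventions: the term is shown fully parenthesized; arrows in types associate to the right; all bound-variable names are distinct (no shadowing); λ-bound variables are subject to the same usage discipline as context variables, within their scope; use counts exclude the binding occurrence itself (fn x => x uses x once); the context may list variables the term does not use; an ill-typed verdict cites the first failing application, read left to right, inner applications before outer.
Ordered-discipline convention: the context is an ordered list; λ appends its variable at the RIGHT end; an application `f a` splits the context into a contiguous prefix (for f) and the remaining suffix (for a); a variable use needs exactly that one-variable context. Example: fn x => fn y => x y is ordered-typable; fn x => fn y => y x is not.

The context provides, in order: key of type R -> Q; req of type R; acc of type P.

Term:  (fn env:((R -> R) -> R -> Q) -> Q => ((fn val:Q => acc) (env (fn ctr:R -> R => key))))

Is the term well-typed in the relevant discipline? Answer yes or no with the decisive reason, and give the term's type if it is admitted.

no — req, val, ctr left unused
variable uses: key: 1; req: 0; acc: 1; env (λ-bound): 1; val (λ-bound): 0; ctr (λ-bound): 0
use order (left to right): acc, env, key
typing: well-typed at (((R -> R) -> R -> Q) -> Q) -> P
summary: ordered ✗, linear ✗, affine ✓, relevant ✗, unrestricted ✓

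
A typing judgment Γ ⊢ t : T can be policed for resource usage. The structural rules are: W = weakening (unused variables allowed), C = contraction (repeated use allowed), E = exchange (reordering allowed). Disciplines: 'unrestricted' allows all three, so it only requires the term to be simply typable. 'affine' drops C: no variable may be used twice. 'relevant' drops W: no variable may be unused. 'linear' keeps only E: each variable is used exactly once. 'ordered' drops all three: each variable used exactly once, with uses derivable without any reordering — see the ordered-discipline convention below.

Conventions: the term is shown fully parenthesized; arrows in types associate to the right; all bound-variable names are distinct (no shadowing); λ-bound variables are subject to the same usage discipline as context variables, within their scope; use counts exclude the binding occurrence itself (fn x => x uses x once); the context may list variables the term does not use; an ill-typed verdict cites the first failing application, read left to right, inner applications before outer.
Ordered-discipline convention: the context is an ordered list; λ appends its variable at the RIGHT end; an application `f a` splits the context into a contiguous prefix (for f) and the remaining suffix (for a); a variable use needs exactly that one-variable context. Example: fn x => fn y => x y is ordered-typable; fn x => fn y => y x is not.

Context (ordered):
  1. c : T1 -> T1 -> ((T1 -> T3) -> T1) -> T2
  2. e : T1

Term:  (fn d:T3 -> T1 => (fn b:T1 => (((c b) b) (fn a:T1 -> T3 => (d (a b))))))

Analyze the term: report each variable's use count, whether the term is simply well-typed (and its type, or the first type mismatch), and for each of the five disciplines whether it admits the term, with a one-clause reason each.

usage: c: 1, e: 0, d (bound): 1, b (bound): 3, a (bound): 1
left-to-right use order: c, b, b, d, a, b
typing: ✓ — (T3 -> T1) -> T1 -> T2
ordered: ✗ — b ×3 used more than once (contraction); needs weakening: e unused
linear: ✗ — b ×3 used more than once (contraction); needs weakening: e unused
affine: ✗ — b ×3 used more than once (contraction)
relevant: ✗ — needs weakening: e unused
unrestricted: ✓ — simply typable at (T3 -> T1) -> T1 -> T2; W, C, E all held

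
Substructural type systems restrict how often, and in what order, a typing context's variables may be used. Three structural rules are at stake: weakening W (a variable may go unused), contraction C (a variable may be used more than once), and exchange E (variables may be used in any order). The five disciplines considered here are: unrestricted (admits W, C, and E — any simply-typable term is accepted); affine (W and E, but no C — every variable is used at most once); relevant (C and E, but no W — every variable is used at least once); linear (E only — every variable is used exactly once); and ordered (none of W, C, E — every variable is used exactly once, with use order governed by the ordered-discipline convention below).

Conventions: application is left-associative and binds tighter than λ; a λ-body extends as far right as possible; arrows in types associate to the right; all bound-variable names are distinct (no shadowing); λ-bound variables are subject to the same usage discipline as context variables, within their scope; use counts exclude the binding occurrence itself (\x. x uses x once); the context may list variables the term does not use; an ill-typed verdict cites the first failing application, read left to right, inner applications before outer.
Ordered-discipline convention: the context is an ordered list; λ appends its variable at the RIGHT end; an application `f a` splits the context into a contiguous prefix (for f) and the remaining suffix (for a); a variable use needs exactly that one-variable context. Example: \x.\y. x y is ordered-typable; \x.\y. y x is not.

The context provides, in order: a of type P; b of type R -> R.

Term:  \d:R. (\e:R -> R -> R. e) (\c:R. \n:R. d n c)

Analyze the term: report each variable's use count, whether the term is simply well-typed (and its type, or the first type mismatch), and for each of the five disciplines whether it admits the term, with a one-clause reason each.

use counts: a ×0; b ×0; d (λ-bound) ×1; e (λ-bound) ×1; c (λ-bound) ×1; n (λ-bound) ×1
uses in reading order: e, d, n, c
typing: ill-typed: applying a non-function (R)
ordered: ✗ — the type mismatch rejects it
linear: ✗ — not simply typable
affine: ✗ — fails simple typing
relevant: ✗ — a type mismatch blocks all five
unrestricted: ✗ — the type mismatch rejects it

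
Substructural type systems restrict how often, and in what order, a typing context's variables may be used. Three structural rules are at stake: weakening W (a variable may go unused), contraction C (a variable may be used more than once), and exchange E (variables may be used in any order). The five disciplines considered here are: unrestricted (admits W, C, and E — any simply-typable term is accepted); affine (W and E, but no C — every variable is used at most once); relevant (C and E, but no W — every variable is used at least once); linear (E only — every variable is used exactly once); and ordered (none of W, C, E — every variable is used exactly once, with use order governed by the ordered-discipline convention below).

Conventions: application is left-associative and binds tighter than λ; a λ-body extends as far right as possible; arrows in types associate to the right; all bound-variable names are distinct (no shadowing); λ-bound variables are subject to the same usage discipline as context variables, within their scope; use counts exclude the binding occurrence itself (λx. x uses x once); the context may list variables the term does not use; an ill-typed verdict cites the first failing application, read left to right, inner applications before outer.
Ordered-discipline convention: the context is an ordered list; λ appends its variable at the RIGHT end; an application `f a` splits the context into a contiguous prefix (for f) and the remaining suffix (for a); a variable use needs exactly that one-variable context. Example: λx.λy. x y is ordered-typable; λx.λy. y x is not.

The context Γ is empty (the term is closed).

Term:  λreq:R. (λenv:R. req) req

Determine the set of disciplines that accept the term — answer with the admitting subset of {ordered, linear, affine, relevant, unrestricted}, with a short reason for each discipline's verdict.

admitting disciplines: unrestricted
counts: req (λ-bound) ×2; env (λ-bound) ×0
left-to-right use order: req, req
typing: well-typed — term : R -> R
ordered: ✗, repeated use of req ×2; needs weakening: env unused
linear: ✗, repeated use of req ×2; needs weakening: env unused
affine: ✗, repeated use of req ×2
relevant: ✗, needs weakening: env unused
unrestricted: ✓, typability at R -> R is all that's needed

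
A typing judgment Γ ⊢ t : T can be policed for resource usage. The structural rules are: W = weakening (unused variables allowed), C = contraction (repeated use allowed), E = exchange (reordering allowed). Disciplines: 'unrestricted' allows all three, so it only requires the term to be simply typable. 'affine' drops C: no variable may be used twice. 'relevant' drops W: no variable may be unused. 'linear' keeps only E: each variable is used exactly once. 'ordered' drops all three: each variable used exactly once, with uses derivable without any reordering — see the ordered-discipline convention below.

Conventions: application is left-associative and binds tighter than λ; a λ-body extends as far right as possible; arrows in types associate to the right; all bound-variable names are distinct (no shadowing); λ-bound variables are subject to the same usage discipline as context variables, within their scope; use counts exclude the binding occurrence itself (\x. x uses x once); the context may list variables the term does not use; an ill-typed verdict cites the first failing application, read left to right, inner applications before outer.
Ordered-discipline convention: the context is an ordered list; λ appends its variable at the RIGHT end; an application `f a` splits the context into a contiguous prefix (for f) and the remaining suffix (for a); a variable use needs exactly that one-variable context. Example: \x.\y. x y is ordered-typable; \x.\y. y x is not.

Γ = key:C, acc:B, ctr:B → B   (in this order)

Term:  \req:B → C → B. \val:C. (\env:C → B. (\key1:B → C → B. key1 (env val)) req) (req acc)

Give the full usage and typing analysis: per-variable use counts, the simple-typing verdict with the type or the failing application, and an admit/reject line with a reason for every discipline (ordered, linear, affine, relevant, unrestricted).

variable uses: key: 0×, acc: 1×, ctr: 0×, req [bound]: 2×, val [bound]: 1×, env [bound]: 1×, key1 [bound]: 1×
order of uses: key1, env, val, req, req, acc
typing: well-typed at (B → C → B) → C → C → B
ordered: ✗, req ×2 used more than once (contraction); key, ctr never used (weakening)
linear: ✗, req ×2 used more than once (contraction); key, ctr never used (weakening)
affine: ✗, req ×2 used more than once (contraction)
relevant: ✗, key, ctr never used (weakening)
unrestricted: ✓, simply typable at (B → C → B) → C → C → B; W, C, E all held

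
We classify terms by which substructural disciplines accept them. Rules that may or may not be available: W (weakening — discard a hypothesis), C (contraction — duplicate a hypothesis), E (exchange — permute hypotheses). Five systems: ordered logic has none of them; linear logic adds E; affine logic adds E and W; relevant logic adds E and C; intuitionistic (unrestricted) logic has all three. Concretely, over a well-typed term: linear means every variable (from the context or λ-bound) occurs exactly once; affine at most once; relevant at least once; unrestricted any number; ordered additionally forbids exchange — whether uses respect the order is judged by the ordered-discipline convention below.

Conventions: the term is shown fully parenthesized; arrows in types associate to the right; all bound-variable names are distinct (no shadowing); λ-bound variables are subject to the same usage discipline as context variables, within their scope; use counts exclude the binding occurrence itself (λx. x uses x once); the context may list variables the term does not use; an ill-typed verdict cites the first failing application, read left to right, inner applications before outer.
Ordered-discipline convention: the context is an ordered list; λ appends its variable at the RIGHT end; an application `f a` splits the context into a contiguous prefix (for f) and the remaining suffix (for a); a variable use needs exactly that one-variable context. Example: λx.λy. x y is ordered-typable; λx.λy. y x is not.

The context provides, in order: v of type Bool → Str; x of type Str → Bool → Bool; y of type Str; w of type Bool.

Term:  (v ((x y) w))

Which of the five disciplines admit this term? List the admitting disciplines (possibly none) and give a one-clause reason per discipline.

admitted by: ordered, linear, affine, relevant, unrestricted
use counts: v ×1, x ×1, y ×1, w ×1
order of uses: v, x, y, w
typing: well-typed — term : Str
ordered: ✓, v, x, y, w: once each, no exchange needed
linear: ✓, each of v, x, y, w used exactly once
affine: ✓, at most one use each (v, x, y, w)
relevant: ✓, at least one use each (v, x, y, w)
unrestricted: ✓, type-checks (Str) and nothing is barred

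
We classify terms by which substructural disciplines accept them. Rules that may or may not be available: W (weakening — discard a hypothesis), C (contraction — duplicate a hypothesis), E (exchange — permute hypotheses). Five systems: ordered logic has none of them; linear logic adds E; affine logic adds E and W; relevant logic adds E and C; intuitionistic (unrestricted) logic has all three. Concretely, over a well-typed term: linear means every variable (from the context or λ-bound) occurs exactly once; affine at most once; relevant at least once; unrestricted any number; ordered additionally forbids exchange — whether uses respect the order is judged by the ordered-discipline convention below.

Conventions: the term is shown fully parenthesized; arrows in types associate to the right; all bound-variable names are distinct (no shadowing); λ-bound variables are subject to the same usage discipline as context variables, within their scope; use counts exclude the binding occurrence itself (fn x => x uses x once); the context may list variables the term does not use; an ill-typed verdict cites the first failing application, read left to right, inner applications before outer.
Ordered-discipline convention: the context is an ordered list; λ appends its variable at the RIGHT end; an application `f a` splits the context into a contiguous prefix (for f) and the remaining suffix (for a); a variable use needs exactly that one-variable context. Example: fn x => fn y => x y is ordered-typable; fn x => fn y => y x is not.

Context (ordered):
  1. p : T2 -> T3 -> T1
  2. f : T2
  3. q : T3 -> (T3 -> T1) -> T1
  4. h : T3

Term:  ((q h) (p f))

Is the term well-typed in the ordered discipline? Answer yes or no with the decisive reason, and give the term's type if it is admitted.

no — no ordered split (uses run q, h, p, f)
use counts: p: 1, f: 1, q: 1, h: 1
use order (left to right): q, h, p, f
typing: well-typed — term : T1
summary: ordered ✗ | linear ✓ | affine ✓ | relevant ✓ | unrestricted ✓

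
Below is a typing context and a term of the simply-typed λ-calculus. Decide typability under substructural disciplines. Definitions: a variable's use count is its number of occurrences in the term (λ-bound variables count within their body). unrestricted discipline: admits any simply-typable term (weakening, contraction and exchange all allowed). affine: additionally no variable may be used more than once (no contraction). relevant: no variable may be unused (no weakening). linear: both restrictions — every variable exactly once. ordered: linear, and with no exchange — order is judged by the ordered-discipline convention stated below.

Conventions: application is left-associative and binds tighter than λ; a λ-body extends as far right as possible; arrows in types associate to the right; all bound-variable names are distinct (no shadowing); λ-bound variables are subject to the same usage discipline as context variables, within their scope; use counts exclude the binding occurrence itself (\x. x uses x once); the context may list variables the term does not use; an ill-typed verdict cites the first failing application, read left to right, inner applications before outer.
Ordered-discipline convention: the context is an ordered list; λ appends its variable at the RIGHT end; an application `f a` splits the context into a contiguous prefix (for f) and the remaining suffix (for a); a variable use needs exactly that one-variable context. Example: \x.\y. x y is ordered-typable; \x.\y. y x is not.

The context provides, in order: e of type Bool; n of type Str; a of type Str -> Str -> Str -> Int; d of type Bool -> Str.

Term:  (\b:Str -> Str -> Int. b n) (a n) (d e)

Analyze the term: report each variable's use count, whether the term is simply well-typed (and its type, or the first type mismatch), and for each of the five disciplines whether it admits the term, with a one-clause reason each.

variable uses: e ×1; n ×2; a ×1; d ×1; b (bound) ×1
left-to-right use order: b, n, a, n, d, e
typing: well-typed at Int
ordered ✗ (repeated use of n ×2)
linear ✗ (repeated use of n ×2)
affine ✗ (repeated use of n ×2)
relevant ✓ (at least one use each (e, n, a, d, b))
unrestricted ✓ (well-typed at Int; no restrictions here)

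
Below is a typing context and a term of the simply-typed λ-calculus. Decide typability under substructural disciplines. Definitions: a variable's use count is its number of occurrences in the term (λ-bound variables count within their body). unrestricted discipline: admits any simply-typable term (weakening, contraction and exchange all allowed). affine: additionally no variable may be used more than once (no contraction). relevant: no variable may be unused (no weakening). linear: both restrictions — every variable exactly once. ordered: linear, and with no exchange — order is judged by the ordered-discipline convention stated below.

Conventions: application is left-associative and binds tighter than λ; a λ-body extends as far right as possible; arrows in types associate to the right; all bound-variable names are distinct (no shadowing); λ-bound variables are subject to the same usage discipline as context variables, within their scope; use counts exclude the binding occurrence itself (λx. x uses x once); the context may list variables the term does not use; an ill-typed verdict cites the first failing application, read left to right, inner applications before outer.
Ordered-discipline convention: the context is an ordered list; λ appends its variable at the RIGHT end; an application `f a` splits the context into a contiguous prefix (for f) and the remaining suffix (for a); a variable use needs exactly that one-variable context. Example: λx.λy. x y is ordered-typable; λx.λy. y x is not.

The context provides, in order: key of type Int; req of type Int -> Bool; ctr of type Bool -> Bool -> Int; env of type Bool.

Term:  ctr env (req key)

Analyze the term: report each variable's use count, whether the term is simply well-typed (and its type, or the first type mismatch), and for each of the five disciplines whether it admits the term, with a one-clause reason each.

variable uses: key: 1; req: 1; ctr: 1; env: 1
use order (left to right): ctr, env, req, key
typing: the term checks, with type Int
ordered ✗ (no contiguous prefix/suffix split fits ctr, env, req, key)
linear ✓ (single use per variable (key, req, ctr, env))
affine ✓ (none of key, req, ctr, env used more than once)
relevant ✓ (none of key, req, ctr, env goes unused)
unrestricted ✓ (well-typed at Int; no restrictions here)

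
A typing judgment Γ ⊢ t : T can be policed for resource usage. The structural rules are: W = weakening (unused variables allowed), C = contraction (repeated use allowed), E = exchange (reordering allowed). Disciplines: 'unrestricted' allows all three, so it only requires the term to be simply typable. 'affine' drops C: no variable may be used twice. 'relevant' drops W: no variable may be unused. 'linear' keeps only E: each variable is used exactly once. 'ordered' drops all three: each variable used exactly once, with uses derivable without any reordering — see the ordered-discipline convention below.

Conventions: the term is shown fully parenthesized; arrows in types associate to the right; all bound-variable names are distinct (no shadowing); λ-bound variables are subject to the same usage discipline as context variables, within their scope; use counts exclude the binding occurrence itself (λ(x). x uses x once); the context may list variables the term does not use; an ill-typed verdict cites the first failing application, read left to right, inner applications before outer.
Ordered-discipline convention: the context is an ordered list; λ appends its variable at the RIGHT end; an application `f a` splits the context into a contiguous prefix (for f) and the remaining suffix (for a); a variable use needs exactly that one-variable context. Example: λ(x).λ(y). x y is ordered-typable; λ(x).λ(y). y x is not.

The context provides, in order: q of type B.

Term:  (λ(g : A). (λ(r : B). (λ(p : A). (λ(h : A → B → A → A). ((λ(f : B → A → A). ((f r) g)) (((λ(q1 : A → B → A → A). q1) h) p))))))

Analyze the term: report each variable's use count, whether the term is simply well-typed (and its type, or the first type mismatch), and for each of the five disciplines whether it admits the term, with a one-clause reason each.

usage: q=0, g [bound]=1, r [bound]=1, p [bound]=1, h [bound]=1, f [bound]=1, q1 [bound]=1
left-to-right use order: f, r, g, q1, h, p
typing: ✓ — A → B → A → (A → B → A → A) → A
ordered: ✗ — q left unused
linear: ✗ — q left unused
affine: ✓ — at most one use each (q, g, r, p, h, f, q1)
relevant: ✗ — q left unused
unrestricted: ✓ — well-typed at A → B → A → (A → B → A → A) → A; no restrictions here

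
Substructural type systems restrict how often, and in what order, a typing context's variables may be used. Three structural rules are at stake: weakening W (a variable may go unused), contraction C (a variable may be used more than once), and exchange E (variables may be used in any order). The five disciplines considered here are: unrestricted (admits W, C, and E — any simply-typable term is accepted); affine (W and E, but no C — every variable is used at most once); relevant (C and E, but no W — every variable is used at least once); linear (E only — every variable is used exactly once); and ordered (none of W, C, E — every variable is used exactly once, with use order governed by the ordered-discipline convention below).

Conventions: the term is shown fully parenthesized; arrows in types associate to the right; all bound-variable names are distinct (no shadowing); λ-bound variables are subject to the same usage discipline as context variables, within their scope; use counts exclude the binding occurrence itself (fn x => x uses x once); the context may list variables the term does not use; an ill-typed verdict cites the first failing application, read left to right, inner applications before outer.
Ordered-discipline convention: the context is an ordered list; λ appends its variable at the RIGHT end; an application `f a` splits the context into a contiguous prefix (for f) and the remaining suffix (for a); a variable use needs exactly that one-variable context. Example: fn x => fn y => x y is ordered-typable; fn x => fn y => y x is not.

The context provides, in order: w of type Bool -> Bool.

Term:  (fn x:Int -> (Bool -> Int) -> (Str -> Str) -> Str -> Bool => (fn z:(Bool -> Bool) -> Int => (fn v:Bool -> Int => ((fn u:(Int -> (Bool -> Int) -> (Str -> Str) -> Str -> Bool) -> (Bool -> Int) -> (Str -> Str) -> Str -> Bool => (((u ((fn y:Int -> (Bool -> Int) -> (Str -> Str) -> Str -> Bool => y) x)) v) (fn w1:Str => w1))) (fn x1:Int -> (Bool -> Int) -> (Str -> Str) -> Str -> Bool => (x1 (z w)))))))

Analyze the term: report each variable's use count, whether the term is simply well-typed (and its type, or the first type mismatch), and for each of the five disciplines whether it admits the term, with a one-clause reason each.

counts: w: 1; x (λ-bound): 1; z (λ-bound): 1; v (λ-bound): 1; u (λ-bound): 1; y (λ-bound): 1; w1 (λ-bound): 1; x1 (λ-bound): 1
use order (left to right): u, y, x, v, w1, x1, z, w
typing: well-typed at (Int -> (Bool -> Int) -> (Str -> Str) -> Str -> Bool) -> ((Bool -> Bool) -> Int) -> (Bool -> Int) -> Str -> Bool
ordered ✗ (use order u, y, x, v, w1, x1, z, w needs exchange)
linear ✓ (exactly-once usage across w, x, z, v, u, y, w1, x1)
affine ✓ (w, x, z, v, u, y, w1, x1: no repeats, contraction unneeded)
relevant ✓ (at least one use each (w, x, z, v, u, y, w1, x1))
unrestricted ✓ (typability at (Int -> (Bool -> Int) -> (Str -> Str) -> Str -> Bool) -> ((Bool -> Bool) -> Int) -> (Bool -> Int) -> Str -> Bool is all that's needed)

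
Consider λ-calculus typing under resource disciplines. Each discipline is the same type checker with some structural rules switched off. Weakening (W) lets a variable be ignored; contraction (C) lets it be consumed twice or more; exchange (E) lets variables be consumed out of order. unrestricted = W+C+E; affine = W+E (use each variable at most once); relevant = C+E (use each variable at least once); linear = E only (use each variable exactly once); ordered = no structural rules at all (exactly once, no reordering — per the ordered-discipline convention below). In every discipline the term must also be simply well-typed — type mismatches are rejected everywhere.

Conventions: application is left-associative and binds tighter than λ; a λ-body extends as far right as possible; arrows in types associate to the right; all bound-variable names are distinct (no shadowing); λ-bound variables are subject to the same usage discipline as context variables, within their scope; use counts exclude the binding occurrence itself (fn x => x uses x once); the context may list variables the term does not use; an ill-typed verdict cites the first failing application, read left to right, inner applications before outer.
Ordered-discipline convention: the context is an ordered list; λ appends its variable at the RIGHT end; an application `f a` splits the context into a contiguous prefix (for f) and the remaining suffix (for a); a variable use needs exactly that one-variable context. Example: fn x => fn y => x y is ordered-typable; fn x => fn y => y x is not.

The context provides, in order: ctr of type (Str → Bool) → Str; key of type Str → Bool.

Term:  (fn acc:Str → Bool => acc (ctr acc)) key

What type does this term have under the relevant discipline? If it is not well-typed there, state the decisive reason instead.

term : Bool
usage: ctr: 1, key: 1, acc [bound]: 2
uses in reading order: acc, ctr, acc, key
typing: well-typed — term : Bool
across the five disciplines: ordered ✗ · linear ✗ · affine ✗ · relevant ✓ · unrestricted ✓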